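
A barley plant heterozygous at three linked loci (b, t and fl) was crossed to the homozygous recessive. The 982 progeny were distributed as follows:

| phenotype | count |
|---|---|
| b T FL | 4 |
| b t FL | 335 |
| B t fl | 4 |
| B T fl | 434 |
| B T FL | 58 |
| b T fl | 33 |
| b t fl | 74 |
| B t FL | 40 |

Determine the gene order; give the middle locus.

The two most frequent reciprocal classes, b t FL and B T fl, are the parental types, so the F1 was b t FL / B T fl.
The two rarest classes, b T FL and B t fl, are the double crossovers. Comparing them with the parentals, only the t allele has switched, so t is the middle locus and the order is b – t – fl.

t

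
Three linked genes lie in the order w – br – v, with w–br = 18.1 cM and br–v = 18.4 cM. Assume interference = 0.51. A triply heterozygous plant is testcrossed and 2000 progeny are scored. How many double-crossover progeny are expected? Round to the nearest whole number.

Map distances give recombination frequencies of 0.181 and 0.184 for the two intervals.
With interference 0.51 (so coincidence = 0.49), expected double-crossover frequency = 0.181 × 0.184 × 0.49 = 0.01632.
Expected number = 0.01632 × 2000 = 32.64 ≈ 33.

33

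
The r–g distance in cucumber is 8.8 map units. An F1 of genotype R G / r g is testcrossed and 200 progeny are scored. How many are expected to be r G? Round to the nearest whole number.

9

A map distance of 8.8 map units corresponds to a recombination frequency of 0.088.
The F1 is R G / r g, so r G is a recombinant gamete class with expected frequency r/2 = 0.088/2 = 0.0440.
Expected number = 0.0440 × 200 = 8.80 ≈ 9.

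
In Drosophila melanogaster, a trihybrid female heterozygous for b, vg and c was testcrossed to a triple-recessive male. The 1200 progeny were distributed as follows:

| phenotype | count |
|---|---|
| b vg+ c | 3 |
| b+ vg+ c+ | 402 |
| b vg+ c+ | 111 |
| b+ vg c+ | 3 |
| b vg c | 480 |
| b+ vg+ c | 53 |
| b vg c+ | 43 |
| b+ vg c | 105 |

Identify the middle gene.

vg

The two most frequent reciprocal classes, b vg c and b+ vg+ c+, are the parental types, so the F1 was b vg c / b+ vg+ c+.
The two rarest classes, b vg+ c and b+ vg c+, are the double crossovers. Comparing them with the parentals, only the vg allele has switched, so vg is the middle locus and the order is c – vg – b.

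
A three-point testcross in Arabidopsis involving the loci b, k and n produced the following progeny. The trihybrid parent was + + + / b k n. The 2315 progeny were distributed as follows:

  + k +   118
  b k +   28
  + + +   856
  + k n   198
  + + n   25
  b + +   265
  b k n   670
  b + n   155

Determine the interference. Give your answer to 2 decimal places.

0.27

The two rarest classes, + + n and b k +, are the double crossovers. Comparing them with the parentals, only the n allele has switched, so n is the middle locus and the order is k – n – b.
k–n: (273 + 53)/2315 = 0.1408; n–b: (463 + 53)/2315 = 0.2229.
Expected DCO frequency = 0.1408 × 0.2229 ≈ 0.03138; observed = 53/2315 ≈ 0.02289.
Coefficient of coincidence = 0.02289/0.03138 ≈ 0.73; interference = 1 − 0.73 = 0.27.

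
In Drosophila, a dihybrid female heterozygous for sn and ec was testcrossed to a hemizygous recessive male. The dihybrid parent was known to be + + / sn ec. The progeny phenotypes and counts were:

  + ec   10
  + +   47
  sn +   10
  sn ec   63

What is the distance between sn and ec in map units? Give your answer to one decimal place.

15.4 map units

The recombinant classes are + ec and sn +: 10 + 10 = 20.
Recombination frequency = 20/130 = 0.1538 ≈ 15.4%, i.e. 15.4 map units.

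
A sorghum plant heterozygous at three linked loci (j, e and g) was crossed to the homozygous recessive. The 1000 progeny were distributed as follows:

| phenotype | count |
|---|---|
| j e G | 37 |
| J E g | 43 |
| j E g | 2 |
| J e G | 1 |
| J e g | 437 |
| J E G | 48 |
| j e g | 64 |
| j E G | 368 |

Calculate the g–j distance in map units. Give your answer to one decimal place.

11.5 map units

The two most frequent reciprocal classes, j E G and J e g, are the parental types, so the F1 was j E G / J e g.
The two rarest classes, j E g and J e G, are the double crossovers. Comparing them with the parentals, only the g allele has switched, so g is the middle locus and the order is e – g – j.
Crossovers in the g–j interval produce the single-crossover classes J E G and j e g (48 + 64 = 112) plus the double crossovers (3).
RF(g–j) = (112 + 3) / 1000 = 115/1000 = 0.1150 → 11.5 map units.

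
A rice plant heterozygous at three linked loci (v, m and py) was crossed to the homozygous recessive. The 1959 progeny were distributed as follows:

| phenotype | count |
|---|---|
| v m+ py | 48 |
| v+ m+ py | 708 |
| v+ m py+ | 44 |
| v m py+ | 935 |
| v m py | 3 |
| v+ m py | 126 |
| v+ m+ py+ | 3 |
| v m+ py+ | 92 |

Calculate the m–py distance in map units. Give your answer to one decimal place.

The two most frequent reciprocal classes, v m py+ and v+ m+ py, are the parental types, so the F1 was v m py+ / v+ m+ py.
The two rarest classes, v m py and v+ m+ py+, are the double crossovers. Comparing them with the parentals, only the py allele has switched, so py is the middle locus and the order is v – py – m.
Crossovers in the py–m interval produce the single-crossover classes v m+ py+ and v+ m py (92 + 126 = 218) plus the double crossovers (6).
RF(py–m) = (218 + 6) / 1959 = 224/1959 = 0.1143 → 11.4 map units.

11.4 map units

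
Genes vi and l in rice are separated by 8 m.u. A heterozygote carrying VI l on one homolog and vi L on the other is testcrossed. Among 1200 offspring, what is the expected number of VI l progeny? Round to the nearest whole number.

A map distance of 8 m.u. corresponds to a recombination frequency of 0.080.
The F1 is VI l / vi L, so VI l is a parental gamete class with expected frequency (1 − r)/2 = 0.920/2 = 0.4600.
Expected number = 0.4600 × 1200 = 552.00 ≈ 552.

552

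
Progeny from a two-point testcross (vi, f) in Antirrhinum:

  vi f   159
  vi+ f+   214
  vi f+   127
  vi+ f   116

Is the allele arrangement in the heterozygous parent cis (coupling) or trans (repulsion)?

The two most frequent classes are vi+ f+ (214) and vi f (159); these are the parental (non-recombinant) types.
So the F1 carried vi+ f+ on one chromosome and vi f on the other — the recessive alleles are on the same chromosome (cis / coupling).

cis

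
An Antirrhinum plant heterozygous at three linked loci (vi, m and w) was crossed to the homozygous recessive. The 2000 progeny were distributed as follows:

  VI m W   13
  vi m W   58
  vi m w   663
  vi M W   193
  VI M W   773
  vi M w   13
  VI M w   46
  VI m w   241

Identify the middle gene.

m

The two most frequent reciprocal classes, VI M W and vi m w, are the parental types, so the F1 was VI M W / vi m w.
The two rarest classes, VI m W and vi M w, are the double crossovers. Comparing them with the parentals, only the m allele has switched, so m is the middle locus and the order is vi – m – w.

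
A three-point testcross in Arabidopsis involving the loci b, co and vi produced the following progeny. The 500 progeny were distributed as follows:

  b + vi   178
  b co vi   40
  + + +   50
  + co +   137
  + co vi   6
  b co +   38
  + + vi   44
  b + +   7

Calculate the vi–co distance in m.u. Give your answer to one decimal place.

The two most frequent reciprocal classes, + co + and b + vi, are the parental types, so the F1 was + co + / b + vi.
The two rarest classes, + co vi and b + +, are the double crossovers. Comparing them with the parentals, only the vi allele has switched, so vi is the middle locus and the order is co – vi – b.
Crossovers in the co–vi interval produce the single-crossover classes + + + and b co vi (50 + 40 = 90) plus the double crossovers (13).
RF(co–vi) = (90 + 13) / 500 = 103/500 = 0.2060 → 20.6 m.u.

20.6 m.u.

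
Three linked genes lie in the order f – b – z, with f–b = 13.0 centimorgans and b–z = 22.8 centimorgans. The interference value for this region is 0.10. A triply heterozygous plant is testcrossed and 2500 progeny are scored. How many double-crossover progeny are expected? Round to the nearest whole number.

Map distances give recombination frequencies of 0.130 and 0.228 for the two intervals.
With interference 0.10 (so coincidence = 0.90), expected double-crossover frequency = 0.130 × 0.228 × 0.90 = 0.02668.
Expected number = 0.02668 × 2500 = 66.69 ≈ 67.

67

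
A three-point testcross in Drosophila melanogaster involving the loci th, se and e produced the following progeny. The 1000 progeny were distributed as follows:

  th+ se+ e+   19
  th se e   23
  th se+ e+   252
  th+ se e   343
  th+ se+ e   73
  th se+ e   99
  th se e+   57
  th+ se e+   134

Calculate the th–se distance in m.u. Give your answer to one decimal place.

17.2 m.u.

The two most frequent reciprocal classes, th+ se e and th se+ e+, are the parental types, so the F1 was th+ se e / th se+ e+.
The two rarest classes, th se e and th+ se+ e+, are the double crossovers. Comparing them with the parentals, only the th allele has switched, so th is the middle locus and the order is se – th – e.
Crossovers in the se–th interval produce the single-crossover classes th+ se+ e and th se e+ (73 + 57 = 130) plus the double crossovers (42).
RF(se–th) = (130 + 42) / 1000 = 172/1000 = 0.1720 → 17.2 m.u.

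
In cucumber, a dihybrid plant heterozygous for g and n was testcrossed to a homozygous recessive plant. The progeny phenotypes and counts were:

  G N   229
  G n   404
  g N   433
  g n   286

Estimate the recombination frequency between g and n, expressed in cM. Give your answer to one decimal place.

38.1 cM

The two most frequent classes, G n (404) and g N (433), are the parental types, so the F1 was G n / g N.
The recombinant classes are G N and g n: 229 + 286 = 515.
Recombination frequency = 515/1352 = 0.3809 ≈ 38.1%, i.e. 38.1 cM.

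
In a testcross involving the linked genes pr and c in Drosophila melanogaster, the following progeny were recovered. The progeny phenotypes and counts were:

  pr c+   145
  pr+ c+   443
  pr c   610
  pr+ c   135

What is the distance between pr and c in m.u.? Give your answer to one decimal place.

21.0 m.u.

The two most frequent classes, pr+ c+ (443) and pr c (610), are the parental types, so the F1 was pr+ c+ / pr c.
The recombinant classes are pr+ c and pr c+: 135 + 145 = 280.
Recombination frequency = 280/1333 = 0.2101 ≈ 21.0%, i.e. 21.0 m.u.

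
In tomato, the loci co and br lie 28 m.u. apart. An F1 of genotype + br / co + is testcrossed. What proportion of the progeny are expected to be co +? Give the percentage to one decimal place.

A map distance of 28 m.u. corresponds to a recombination frequency of 0.280.
The F1 is + br / co +, so co + is a parental gamete class with expected frequency (1 − r)/2 = 0.720/2 = 0.3600.
That is 0.3600 = 36.0% of the progeny.

36.0%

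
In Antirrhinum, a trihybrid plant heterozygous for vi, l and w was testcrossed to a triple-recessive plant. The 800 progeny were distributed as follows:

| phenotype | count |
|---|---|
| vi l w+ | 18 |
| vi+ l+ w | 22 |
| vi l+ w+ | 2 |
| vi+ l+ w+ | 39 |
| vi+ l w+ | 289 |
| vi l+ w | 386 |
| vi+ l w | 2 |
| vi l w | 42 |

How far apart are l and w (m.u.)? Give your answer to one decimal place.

The two most frequent reciprocal classes, vi+ l w+ and vi l+ w, are the parental types, so the F1 was vi+ l w+ / vi l+ w.
The two rarest classes, vi+ l w and vi l+ w+, are the double crossovers. Comparing them with the parentals, only the w allele has switched, so w is the middle locus and the order is vi – w – l.
Crossovers in the w–l interval produce the single-crossover classes vi+ l+ w+ and vi l w (39 + 42 = 81) plus the double crossovers (4).
RF(w–l) = (81 + 4) / 800 = 85/800 = 0.1062 → 10.6 m.u.

10.6 m.u.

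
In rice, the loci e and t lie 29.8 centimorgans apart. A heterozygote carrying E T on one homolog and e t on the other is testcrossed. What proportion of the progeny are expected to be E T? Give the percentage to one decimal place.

35.1%

A map distance of 29.8 centimorgans corresponds to a recombination frequency of 0.298.
The F1 is E T / e t, so E T is a parental gamete class with expected frequency (1 − r)/2 = 0.702/2 = 0.3510.
That is 0.3510 = 35.1% of the progeny.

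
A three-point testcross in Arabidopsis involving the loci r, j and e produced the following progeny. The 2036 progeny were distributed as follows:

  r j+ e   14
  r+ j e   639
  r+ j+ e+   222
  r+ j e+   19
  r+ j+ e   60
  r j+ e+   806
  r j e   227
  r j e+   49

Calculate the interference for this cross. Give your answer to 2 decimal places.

0.02

The two most frequent reciprocal classes, r+ j e and r j+ e+, are the parental types, so the F1 was r+ j e / r j+ e+.
The two rarest classes, r+ j e+ and r j+ e, are the double crossovers. Comparing them with the parentals, only the e allele has switched, so e is the middle locus and the order is r – e – j.
r–e: (449 + 33)/2036 = 0.2367; e–j: (109 + 33)/2036 = 0.0697.
Expected DCO frequency = 0.2367 × 0.0697 ≈ 0.01650; observed = 33/2036 ≈ 0.01621.
Coefficient of coincidence = 0.01621/0.01650 ≈ 0.98; interference = 1 − 0.98 = 0.02.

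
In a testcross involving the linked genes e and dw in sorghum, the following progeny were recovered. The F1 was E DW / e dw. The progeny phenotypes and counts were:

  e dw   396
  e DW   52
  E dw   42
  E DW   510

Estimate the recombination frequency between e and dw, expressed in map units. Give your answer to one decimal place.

The recombinant classes are E dw and e DW: 42 + 52 = 94.
Recombination frequency = 94/1000 = 0.0940 ≈ 9.4%, i.e. 9.4 map units.

9.4 map units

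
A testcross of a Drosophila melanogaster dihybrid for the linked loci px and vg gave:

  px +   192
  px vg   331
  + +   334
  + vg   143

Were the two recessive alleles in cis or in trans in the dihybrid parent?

The two most frequent classes are + + (334) and px vg (331); these are the parental (non-recombinant) types.
So the F1 carried + + on one chromosome and px vg on the other — the recessive alleles are on the same chromosome (cis / coupling).

cis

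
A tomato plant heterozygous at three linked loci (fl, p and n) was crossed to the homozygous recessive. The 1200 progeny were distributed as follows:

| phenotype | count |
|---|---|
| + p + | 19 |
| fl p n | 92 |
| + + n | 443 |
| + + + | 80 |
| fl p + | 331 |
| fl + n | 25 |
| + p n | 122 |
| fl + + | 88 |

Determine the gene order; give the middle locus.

fl

The two most frequent reciprocal classes, + + n and fl p +, are the parental types, so the F1 was + + n / fl p +.
The two rarest classes, fl + n and + p +, are the double crossovers. Comparing them with the parentals, only the fl allele has switched, so fl is the middle locus and the order is n – fl – p.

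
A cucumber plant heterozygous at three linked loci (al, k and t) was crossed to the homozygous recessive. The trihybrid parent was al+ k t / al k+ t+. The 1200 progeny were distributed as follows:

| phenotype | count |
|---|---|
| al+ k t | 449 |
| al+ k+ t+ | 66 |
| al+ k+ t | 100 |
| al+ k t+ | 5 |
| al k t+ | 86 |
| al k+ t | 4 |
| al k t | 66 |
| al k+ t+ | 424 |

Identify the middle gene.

t

The two rarest classes, al+ k t+ and al k+ t, are the double crossovers. Comparing them with the parentals, only the t allele has switched, so t is the middle locus and the order is k – t – al.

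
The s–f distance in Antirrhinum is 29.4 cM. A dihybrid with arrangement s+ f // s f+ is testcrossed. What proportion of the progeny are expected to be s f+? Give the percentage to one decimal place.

35.3%

A map distance of 29.4 cM corresponds to a recombination frequency of 0.294.
The F1 is s+ f / s f+, so s f+ is a parental gamete class with expected frequency (1 − r)/2 = 0.706/2 = 0.3530.
That is 0.3530 = 35.3% of the progeny.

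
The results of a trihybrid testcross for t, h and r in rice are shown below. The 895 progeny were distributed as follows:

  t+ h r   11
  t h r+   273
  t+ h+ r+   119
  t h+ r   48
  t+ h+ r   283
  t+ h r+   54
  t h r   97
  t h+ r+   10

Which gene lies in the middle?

h

The two most frequent reciprocal classes, t+ h+ r and t h r+, are the parental types, so the F1 was t+ h+ r / t h r+.
The two rarest classes, t+ h r and t h+ r+, are the double crossovers. Comparing them with the parentals, only the h allele has switched, so h is the middle locus and the order is t – h – r.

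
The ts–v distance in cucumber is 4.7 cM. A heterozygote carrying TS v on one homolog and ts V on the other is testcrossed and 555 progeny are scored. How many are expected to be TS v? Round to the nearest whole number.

264

A map distance of 4.7 cM corresponds to a recombination frequency of 0.047.
The F1 is TS v / ts V, so TS v is a parental gamete class with expected frequency (1 − r)/2 = 0.953/2 = 0.4765.
Expected number = 0.4765 × 555 = 264.46 ≈ 264.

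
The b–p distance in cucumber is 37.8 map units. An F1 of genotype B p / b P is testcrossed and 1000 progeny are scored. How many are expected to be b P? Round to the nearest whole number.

A map distance of 37.8 map units corresponds to a recombination frequency of 0.378.
The F1 is B p / b P, so b P is a parental gamete class with expected frequency (1 − r)/2 = 0.622/2 = 0.3110.
Expected number = 0.3110 × 1000 = 311.00 ≈ 311.

311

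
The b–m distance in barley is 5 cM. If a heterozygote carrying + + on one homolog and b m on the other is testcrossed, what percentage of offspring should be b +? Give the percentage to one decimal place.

A map distance of 5 cM corresponds to a recombination frequency of 0.050.
The F1 is + + / b m, so b + is a recombinant gamete class with expected frequency r/2 = 0.050/2 = 0.0250.
That is 0.0250 = 2.5% of the progeny.

2.5%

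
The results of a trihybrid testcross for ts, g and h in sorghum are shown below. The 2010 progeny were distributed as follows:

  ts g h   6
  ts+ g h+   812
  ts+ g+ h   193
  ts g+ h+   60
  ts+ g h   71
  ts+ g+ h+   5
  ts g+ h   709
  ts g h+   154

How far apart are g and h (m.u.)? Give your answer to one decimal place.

7.1 m.u.

The two most frequent reciprocal classes, ts g+ h and ts+ g h+, are the parental types, so the F1 was ts g+ h / ts+ g h+.
The two rarest classes, ts g h and ts+ g+ h+, are the double crossovers. Comparing them with the parentals, only the g allele has switched, so g is the middle locus and the order is h – g – ts.
Crossovers in the h–g interval produce the single-crossover classes ts g+ h+ and ts+ g h (60 + 71 = 131) plus the double crossovers (11).
RF(h–g) = (131 + 11) / 2010 = 142/2010 = 0.0706 → 7.1 m.u.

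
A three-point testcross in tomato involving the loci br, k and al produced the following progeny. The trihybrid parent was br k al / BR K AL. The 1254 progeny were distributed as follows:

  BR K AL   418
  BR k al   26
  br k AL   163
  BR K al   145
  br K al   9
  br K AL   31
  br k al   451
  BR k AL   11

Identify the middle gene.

The two rarest classes, br K al and BR k AL, are the double crossovers. Comparing them with the parentals, only the k allele has switched, so k is the middle locus and the order is al – k – br.

k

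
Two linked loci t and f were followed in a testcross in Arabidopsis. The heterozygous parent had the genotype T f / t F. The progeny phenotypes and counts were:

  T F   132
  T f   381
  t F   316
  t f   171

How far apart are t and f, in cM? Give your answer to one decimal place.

30.3 cM

The recombinant classes are T F and t f: 132 + 171 = 303.
Recombination frequency = 303/1000 = 0.3030 ≈ 30.3%, i.e. 30.3 cM.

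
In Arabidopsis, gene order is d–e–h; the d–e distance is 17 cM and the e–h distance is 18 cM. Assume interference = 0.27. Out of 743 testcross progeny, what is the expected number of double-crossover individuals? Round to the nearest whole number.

Map distances give recombination frequencies of 0.170 and 0.180 for the two intervals.
With interference 0.27 (so coincidence = 0.73), expected double-crossover frequency = 0.170 × 0.180 × 0.73 = 0.02234.
Expected number = 0.02234 × 743 = 16.60 ≈ 17.

17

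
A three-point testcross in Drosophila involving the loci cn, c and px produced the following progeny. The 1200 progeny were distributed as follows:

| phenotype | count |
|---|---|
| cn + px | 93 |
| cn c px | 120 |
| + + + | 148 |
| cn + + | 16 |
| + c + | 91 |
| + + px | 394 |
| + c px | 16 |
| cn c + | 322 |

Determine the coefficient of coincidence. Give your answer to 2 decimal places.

0.59

The two most frequent reciprocal classes, cn c + and + + px, are the parental types, so the F1 was cn c + / + + px.
The two rarest classes, cn + + and + c px, are the double crossovers. Comparing them with the parentals, only the c allele has switched, so c is the middle locus and the order is cn – c – px.
cn–c: (184 + 32)/1200 = 0.1800; c–px: (268 + 32)/1200 = 0.2500.
Expected DCO frequency = 0.1800 × 0.2500 ≈ 0.04500; observed = 32/1200 ≈ 0.02667.
Coefficient of coincidence = 0.02667/0.04500 ≈ 0.59.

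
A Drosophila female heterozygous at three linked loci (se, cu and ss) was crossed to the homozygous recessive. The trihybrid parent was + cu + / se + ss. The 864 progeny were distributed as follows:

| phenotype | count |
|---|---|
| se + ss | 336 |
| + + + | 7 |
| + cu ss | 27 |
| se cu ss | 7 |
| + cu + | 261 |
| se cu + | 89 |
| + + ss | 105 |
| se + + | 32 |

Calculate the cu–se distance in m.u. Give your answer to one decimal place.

The two rarest classes, + + + and se cu ss, are the double crossovers. Comparing them with the parentals, only the cu allele has switched, so cu is the middle locus and the order is se – cu – ss.
Crossovers in the se–cu interval produce the single-crossover classes se cu + and + + ss (89 + 105 = 194) plus the double crossovers (14).
RF(se–cu) = (194 + 14) / 864 = 208/864 = 0.2407 → 24.1 m.u.

24.1 m.u.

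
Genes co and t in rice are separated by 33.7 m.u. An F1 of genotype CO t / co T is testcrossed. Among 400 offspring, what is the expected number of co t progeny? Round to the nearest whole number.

67

A map distance of 33.7 m.u. corresponds to a recombination frequency of 0.337.
The F1 is CO t / co T, so co t is a recombinant gamete class with expected frequency r/2 = 0.337/2 = 0.1685.
Expected number = 0.1685 × 400 = 67.40 ≈ 67.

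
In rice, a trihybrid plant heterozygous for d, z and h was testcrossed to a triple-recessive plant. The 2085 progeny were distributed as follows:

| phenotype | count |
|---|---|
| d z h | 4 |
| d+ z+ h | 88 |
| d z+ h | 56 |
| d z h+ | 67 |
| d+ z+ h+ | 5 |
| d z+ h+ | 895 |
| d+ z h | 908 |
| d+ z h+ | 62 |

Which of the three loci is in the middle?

d

The two most frequent reciprocal classes, d+ z h and d z+ h+, are the parental types, so the F1 was d+ z h / d z+ h+.
The two rarest classes, d z h and d+ z+ h+, are the double crossovers. Comparing them with the parentals, only the d allele has switched, so d is the middle locus and the order is h – d – z.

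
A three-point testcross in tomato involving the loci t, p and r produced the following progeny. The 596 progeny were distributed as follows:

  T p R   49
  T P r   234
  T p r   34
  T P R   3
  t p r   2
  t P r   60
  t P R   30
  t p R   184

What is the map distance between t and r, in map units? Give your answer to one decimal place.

The two most frequent reciprocal classes, T P r and t p R, are the parental types, so the F1 was T P r / t p R.
The two rarest classes, T P R and t p r, are the double crossovers. Comparing them with the parentals, only the r allele has switched, so r is the middle locus and the order is t – r – p.
Crossovers in the t–r interval produce the single-crossover classes t P r and T p R (60 + 49 = 109) plus the double crossovers (5).
RF(t–r) = (109 + 5) / 596 = 114/596 = 0.1913 → 19.1 map units.

19.1 map units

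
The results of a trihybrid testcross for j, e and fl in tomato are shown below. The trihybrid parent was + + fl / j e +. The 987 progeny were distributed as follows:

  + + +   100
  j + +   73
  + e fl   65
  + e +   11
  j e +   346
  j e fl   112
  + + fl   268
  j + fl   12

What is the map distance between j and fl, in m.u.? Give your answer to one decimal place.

23.8 m.u.

The two rarest classes, j + fl and + e +, are the double crossovers. Comparing them with the parentals, only the j allele has switched, so j is the middle locus and the order is fl – j – e.
Crossovers in the fl–j interval produce the single-crossover classes + + + and j e fl (100 + 112 = 212) plus the double crossovers (23).
RF(fl–j) = (212 + 23) / 987 = 235/987 = 0.2381 → 23.8 m.u.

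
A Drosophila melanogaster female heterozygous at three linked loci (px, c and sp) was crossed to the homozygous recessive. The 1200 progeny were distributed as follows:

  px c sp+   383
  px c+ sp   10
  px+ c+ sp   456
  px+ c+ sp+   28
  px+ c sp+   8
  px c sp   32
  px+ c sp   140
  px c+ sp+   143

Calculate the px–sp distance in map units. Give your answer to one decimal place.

6.5 map units

The two most frequent reciprocal classes, px c sp+ and px+ c+ sp, are the parental types, so the F1 was px c sp+ / px+ c+ sp.
The two rarest classes, px+ c sp+ and px c+ sp, are the double crossovers. Comparing them with the parentals, only the px allele has switched, so px is the middle locus and the order is c – px – sp.
Crossovers in the px–sp interval produce the single-crossover classes px c sp and px+ c+ sp+ (32 + 28 = 60) plus the double crossovers (18).
RF(px–sp) = (60 + 18) / 1200 = 78/1200 = 0.0650 → 6.5 map units.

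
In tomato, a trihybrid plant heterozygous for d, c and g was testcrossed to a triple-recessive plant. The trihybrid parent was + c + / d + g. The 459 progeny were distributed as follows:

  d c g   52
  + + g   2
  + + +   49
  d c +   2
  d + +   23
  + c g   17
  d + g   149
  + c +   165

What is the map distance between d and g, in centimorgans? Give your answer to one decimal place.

9.6 centimorgans

The two rarest classes, d c + and + + g, are the double crossovers. Comparing them with the parentals, only the d allele has switched, so d is the middle locus and the order is c – d – g.
Crossovers in the d–g interval produce the single-crossover classes + c g and d + + (17 + 23 = 40) plus the double crossovers (4).
RF(d–g) = (40 + 4) / 459 = 44/459 = 0.0959 → 9.6 centimorgans.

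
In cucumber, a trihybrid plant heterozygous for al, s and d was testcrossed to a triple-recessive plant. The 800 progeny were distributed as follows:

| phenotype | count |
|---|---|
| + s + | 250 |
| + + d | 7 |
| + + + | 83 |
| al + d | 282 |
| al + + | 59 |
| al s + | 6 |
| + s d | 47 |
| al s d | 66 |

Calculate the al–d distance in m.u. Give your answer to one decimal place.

14.9 m.u.

The two most frequent reciprocal classes, al + d and + s +, are the parental types, so the F1 was al + d / + s +.
The two rarest classes, + + d and al s +, are the double crossovers. Comparing them with the parentals, only the al allele has switched, so al is the middle locus and the order is d – al – s.
Crossovers in the d–al interval produce the single-crossover classes al + + and + s d (59 + 47 = 106) plus the double crossovers (13).
RF(d–al) = (106 + 13) / 800 = 119/800 = 0.1487 → 14.9 m.u.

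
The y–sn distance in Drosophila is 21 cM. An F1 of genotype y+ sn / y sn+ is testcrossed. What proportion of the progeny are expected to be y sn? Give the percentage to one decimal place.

A map distance of 21 cM corresponds to a recombination frequency of 0.210.
The F1 is y+ sn / y sn+, so y sn is a recombinant gamete class with expected frequency r/2 = 0.210/2 = 0.1050.
That is 0.1050 = 10.5% of the progeny.

10.5%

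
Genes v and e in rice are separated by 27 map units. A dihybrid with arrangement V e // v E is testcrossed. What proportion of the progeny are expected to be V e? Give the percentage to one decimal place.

36.5%

A map distance of 27 map units corresponds to a recombination frequency of 0.270.
The F1 is V e / v E, so V e is a parental gamete class with expected frequency (1 − r)/2 = 0.730/2 = 0.3650.
That is 0.3650 = 36.5% of the progeny.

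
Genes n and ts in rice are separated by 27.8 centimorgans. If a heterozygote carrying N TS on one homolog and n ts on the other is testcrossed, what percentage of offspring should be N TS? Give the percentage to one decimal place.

36.1%

A map distance of 27.8 centimorgans corresponds to a recombination frequency of 0.278.
The F1 is N TS / n ts, so N TS is a parental gamete class with expected frequency (1 − r)/2 = 0.722/2 = 0.3610.
That is 0.3610 = 36.1% of the progeny.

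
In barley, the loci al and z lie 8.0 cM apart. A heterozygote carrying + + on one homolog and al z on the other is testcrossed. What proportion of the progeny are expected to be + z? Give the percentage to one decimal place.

A map distance of 8.0 cM corresponds to a recombination frequency of 0.080.
The F1 is + + / al z, so + z is a recombinant gamete class with expected frequency r/2 = 0.080/2 = 0.0400.
That is 0.0400 = 4.0% of the progeny.

4.0%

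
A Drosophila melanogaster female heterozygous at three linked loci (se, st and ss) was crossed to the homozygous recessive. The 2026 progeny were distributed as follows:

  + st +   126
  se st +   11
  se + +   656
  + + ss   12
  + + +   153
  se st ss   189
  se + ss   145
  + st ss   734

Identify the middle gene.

The two most frequent reciprocal classes, se + + and + st ss, are the parental types, so the F1 was se + + / + st ss.
The two rarest classes, se st + and + + ss, are the double crossovers. Comparing them with the parentals, only the st allele has switched, so st is the middle locus and the order is ss – st – se.

st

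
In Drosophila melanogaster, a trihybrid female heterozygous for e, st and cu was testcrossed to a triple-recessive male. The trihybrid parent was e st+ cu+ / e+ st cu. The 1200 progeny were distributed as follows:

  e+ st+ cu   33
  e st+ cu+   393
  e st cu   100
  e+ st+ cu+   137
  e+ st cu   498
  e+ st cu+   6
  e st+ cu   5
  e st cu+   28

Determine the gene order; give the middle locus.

The two rarest classes, e st+ cu and e+ st cu+, are the double crossovers. Comparing them with the parentals, only the cu allele has switched, so cu is the middle locus and the order is e – cu – st.

cu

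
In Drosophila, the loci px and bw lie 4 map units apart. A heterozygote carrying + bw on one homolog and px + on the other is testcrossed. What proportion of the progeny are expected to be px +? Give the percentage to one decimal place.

48.0%

A map distance of 4 map units corresponds to a recombination frequency of 0.040.
The F1 is + bw / px +, so px + is a parental gamete class with expected frequency (1 − r)/2 = 0.960/2 = 0.4800.
That is 0.4800 = 48.0% of the progeny.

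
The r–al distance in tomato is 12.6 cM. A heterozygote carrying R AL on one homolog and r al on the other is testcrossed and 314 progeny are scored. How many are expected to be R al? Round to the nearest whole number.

20

A map distance of 12.6 cM corresponds to a recombination frequency of 0.126.
The F1 is R AL / r al, so R al is a recombinant gamete class with expected frequency r/2 = 0.126/2 = 0.0630.
Expected number = 0.0630 × 314 = 19.78 ≈ 20.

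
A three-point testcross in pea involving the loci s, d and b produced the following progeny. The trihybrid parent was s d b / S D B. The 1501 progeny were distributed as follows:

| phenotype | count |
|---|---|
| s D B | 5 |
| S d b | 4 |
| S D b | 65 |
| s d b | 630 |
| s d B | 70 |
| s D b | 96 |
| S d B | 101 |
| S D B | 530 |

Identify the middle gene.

s

The two rarest classes, S d b and s D B, are the double crossovers. Comparing them with the parentals, only the s allele has switched, so s is the middle locus and the order is d – s – b.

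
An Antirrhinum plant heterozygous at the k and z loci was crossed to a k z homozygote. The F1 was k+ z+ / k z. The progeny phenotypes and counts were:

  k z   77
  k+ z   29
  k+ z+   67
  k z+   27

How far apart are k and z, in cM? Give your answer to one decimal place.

28.0 cM

The recombinant classes are k+ z and k z+: 29 + 27 = 56.
Recombination frequency = 56/200 = 0.2800 ≈ 28.0%, i.e. 28.0 cM.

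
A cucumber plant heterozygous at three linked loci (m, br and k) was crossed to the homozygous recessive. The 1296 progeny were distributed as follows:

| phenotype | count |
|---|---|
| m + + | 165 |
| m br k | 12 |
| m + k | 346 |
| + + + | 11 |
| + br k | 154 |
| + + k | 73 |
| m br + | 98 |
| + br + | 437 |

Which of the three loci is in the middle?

br

The two most frequent reciprocal classes, m + k and + br +, are the parental types, so the F1 was m + k / + br +.
The two rarest classes, m br k and + + +, are the double crossovers. Comparing them with the parentals, only the br allele has switched, so br is the middle locus and the order is k – br – m.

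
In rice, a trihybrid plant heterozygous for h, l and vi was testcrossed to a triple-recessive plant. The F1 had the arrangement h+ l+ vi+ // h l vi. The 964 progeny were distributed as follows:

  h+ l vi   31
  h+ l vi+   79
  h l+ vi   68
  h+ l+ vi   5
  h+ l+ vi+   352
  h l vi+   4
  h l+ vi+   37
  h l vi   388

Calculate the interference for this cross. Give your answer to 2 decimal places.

The two rarest classes, h+ l+ vi and h l vi+, are the double crossovers. Comparing them with the parentals, only the vi allele has switched, so vi is the middle locus and the order is l – vi – h.
l–vi: (147 + 9)/964 = 0.1618; vi–h: (68 + 9)/964 = 0.0799.
Expected DCO frequency = 0.1618 × 0.0799 ≈ 0.01293; observed = 9/964 ≈ 0.00934.
Coefficient of coincidence = 0.00934/0.01293 ≈ 0.72; interference = 1 − 0.72 = 0.28.

0.28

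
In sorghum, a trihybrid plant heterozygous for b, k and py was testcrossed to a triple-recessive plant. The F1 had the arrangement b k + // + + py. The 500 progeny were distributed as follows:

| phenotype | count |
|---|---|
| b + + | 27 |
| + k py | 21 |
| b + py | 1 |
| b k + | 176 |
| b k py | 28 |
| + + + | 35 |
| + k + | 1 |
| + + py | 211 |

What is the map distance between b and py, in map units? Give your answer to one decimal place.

The two rarest classes, + k + and b + py, are the double crossovers. Comparing them with the parentals, only the b allele has switched, so b is the middle locus and the order is k – b – py.
Crossovers in the b–py interval produce the single-crossover classes b k py and + + + (28 + 35 = 63) plus the double crossovers (2).
RF(b–py) = (63 + 2) / 500 = 65/500 = 0.1300 → 13.0 map units.

13.0 map units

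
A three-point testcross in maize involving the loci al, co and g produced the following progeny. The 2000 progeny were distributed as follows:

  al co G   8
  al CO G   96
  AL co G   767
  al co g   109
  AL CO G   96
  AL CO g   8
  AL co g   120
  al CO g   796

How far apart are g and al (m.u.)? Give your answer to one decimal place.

11.6 m.u.

The two most frequent reciprocal classes, al CO g and AL co G, are the parental types, so the F1 was al CO g / AL co G.
The two rarest classes, AL CO g and al co G, are the double crossovers. Comparing them with the parentals, only the al allele has switched, so al is the middle locus and the order is co – al – g.
Crossovers in the al–g interval produce the single-crossover classes al CO G and AL co g (96 + 120 = 216) plus the double crossovers (16).
RF(al–g) = (216 + 16) / 2000 = 232/2000 = 0.1160 → 11.6 m.u.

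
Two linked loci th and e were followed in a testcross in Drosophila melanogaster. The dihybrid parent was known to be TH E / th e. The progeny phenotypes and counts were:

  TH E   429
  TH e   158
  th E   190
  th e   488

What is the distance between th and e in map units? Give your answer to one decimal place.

27.5 map units

The recombinant classes are TH e and th E: 158 + 190 = 348.
Recombination frequency = 348/1265 = 0.2751 ≈ 27.5%, i.e. 27.5 map units.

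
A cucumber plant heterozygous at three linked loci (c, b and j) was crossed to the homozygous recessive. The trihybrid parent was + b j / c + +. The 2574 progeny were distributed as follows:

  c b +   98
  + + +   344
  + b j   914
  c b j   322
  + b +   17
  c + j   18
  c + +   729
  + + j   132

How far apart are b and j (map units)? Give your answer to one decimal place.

10.3 map units

The two rarest classes, + b + and c + j, are the double crossovers. Comparing them with the parentals, only the j allele has switched, so j is the middle locus and the order is c – j – b.
Crossovers in the j–b interval produce the single-crossover classes + + j and c b + (132 + 98 = 230) plus the double crossovers (35).
RF(j–b) = (230 + 35) / 2574 = 265/2574 = 0.1030 → 10.3 map units.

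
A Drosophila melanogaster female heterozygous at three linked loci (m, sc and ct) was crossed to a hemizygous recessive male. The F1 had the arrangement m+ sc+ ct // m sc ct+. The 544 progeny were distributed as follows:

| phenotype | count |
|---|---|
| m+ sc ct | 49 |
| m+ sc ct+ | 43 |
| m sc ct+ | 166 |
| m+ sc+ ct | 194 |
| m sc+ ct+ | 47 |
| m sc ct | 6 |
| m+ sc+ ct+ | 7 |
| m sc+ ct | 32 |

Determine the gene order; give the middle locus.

ct

The two rarest classes, m+ sc+ ct+ and m sc ct, are the double crossovers. Comparing them with the parentals, only the ct allele has switched, so ct is the middle locus and the order is m – ct – sc.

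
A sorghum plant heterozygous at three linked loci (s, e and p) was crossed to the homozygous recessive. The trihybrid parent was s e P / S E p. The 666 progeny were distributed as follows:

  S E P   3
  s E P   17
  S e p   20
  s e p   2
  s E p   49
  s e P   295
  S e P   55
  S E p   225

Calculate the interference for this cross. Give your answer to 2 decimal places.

The two rarest classes, s e p and S E P, are the double crossovers. Comparing them with the parentals, only the p allele has switched, so p is the middle locus and the order is e – p – s.
e–p: (37 + 5)/666 = 0.0631; p–s: (104 + 5)/666 = 0.1637.
Expected DCO frequency = 0.0631 × 0.1637 ≈ 0.01033; observed = 5/666 ≈ 0.00751.
Coefficient of coincidence = 0.00751/0.01033 ≈ 0.73; interference = 1 − 0.73 = 0.27.

0.27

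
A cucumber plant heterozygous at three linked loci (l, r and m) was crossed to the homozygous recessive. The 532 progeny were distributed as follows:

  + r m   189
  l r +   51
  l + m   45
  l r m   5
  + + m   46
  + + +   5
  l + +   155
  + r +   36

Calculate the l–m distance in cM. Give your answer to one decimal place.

17.1 cM

The two most frequent reciprocal classes, l + + and + r m, are the parental types, so the F1 was l + + / + r m.
The two rarest classes, + + + and l r m, are the double crossovers. Comparing them with the parentals, only the l allele has switched, so l is the middle locus and the order is m – l – r.
Crossovers in the m–l interval produce the single-crossover classes l + m and + r + (45 + 36 = 81) plus the double crossovers (10).
RF(m–l) = (81 + 10) / 532 = 91/532 = 0.1711 → 17.1 cM.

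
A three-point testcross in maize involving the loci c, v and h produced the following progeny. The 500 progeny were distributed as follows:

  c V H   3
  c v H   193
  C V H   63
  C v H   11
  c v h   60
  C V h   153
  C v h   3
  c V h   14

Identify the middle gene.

The two most frequent reciprocal classes, C V h and c v H, are the parental types, so the F1 was C V h / c v H.
The two rarest classes, C v h and c V H, are the double crossovers. Comparing them with the parentals, only the v allele has switched, so v is the middle locus and the order is c – v – h.

v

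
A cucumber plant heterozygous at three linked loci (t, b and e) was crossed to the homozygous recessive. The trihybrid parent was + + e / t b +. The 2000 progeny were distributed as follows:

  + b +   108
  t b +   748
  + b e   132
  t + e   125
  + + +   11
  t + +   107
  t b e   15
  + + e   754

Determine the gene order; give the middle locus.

e

The two rarest classes, + + + and t b e, are the double crossovers. Comparing them with the parentals, only the e allele has switched, so e is the middle locus and the order is t – e – b.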